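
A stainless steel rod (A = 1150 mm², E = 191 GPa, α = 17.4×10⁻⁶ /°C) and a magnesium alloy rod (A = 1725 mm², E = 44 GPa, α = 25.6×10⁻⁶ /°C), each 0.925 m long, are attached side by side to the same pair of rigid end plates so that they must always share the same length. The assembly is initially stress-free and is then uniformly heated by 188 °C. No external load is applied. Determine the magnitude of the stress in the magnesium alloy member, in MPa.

σ ≈ 50.4 MPa (compressive)

Equilibrium of a rigid end plate with no external load gives equal and opposite internal forces ±P in the two members. Since α_{magnesium alloy} > α_{stainless steel}, heating drives the magnesium alloy into compression and the stainless steel into tension.
Setting the final lengths equal and cancelling L: (α₁ − α₂)ΔT = P/(A₁E₁) + P/(A₂E₂).
|α₁ − α₂|·ΔT = 8.2×10⁻⁶ × 188 = 0.001542.
1/(A₁E₁) + 1/(A₂E₂) = 1/(1150×191×10³) + 1/(1725×44×10³) = 1.773×10⁻⁸ N⁻¹.
So P = 0.001542 / 1.773×10⁻⁸ = 86.96 kN.
σ_{magnesium alloy} = P/A₂ = 86960/1725 = 50.41 MPa, compressive.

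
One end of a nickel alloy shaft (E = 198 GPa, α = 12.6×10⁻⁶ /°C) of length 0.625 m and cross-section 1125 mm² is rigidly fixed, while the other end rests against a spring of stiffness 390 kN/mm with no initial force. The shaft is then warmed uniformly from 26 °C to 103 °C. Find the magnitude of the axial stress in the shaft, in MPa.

If the spring were absent the shaft would lengthen by αΔT L = 12.6×10⁻⁶ × 77 × 625 = 0.6064 mm.
Let P be the compressive force at the spring. The shaft shortens elastically by PL/(AE) and the spring compresses by P/k; together these equal δ_free.
So P = δ_free / [L/(AE) + 1/k] = 0.6064 / [ 625/(1125×198×10³) + 1/(390×10³) ].
P = 0.6064 / 5.37×10⁻⁶ = 112900 N.
σ = P/A = 112900/1125 = 100.4 MPa.

σ ≈ 100 MPa (compressive)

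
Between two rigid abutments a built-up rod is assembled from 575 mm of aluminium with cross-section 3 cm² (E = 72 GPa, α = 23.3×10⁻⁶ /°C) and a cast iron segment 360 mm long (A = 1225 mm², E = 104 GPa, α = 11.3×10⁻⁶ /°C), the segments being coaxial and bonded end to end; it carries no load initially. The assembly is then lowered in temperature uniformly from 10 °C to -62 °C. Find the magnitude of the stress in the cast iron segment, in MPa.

σ ≈ 34.9 MPa (tensile)

If the supports were absent, the total length change would be Σ αᵢΔT Lᵢ = 23.3×10⁻⁶×72×575 + 11.3×10⁻⁶×72×360 = 1.258 mm.
The walls prevent any net length change, so an axial force P (same in every segment) develops. Compatibility: P · Σ Lᵢ/(AᵢEᵢ) = δ_free.
Σ Lᵢ/(AᵢEᵢ) = 575/(300×72×10³) + 360/(1225×104×10³) = 2.945×10⁻⁵ mm/N.
So P = 1.258 / 2.945×10⁻⁵ = 42.71 kN, tensile.
σ_{cast iron} = P / A = 42710 / 1225 = 34.86 MPa.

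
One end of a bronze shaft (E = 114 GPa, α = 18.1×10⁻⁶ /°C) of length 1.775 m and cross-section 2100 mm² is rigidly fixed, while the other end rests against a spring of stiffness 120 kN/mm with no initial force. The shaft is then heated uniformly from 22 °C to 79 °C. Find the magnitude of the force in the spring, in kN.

P ≈ 116 kN

Free thermal expansion: δ_free = αΔT L = 18.1×10⁻⁶ × 57 × 1775 = 1.831 mm.
Let P be the compressive force at the spring. The shaft shortens elastically by PL/(AE) and the spring compresses by P/k; together these equal δ_free.
So P = δ_free / [L/(AE) + 1/k] = 1.831 / [ 1775/(2100×114×10³) + 1/(120×10³) ].
P = 1.831 / 1.575×10⁻⁵ = 116300 N.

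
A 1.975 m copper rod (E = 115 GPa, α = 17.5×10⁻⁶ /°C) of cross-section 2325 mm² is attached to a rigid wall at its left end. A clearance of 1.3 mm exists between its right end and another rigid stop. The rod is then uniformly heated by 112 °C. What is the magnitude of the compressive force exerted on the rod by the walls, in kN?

P ≈ 348 kN

Unrestrained expansion: δ_free = αΔT L = 17.5×10⁻⁶ × 112 × 1975 = 3.871 mm.
This exceeds the 1.3 mm gap, so the wall pushes back. The portion of expansion that must be recovered elastically is δ_free − gap = 3.871 − 1.3 = 2.571 mm.
That suppressed elongation corresponds to σ = E·Δ/L = 115×10³ × 2.571/1975 = 149.7 MPa.
Force on the wall = σA = 149.7 × 2325 mm² = 348.1 kN.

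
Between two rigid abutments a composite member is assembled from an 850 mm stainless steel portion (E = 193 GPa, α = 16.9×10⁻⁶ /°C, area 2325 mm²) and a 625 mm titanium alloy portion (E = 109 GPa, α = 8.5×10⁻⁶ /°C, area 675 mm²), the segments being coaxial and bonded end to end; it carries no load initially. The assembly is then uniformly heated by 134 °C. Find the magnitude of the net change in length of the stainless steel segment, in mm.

|ΔL| ≈ 1.44 mm

If the supports were absent, the total length change would be Σ αᵢΔT Lᵢ = 16.9×10⁻⁶×134×850 + 8.5×10⁻⁶×134×625 = 2.637 mm.
The walls prevent any net length change, so an axial force P (same in every segment) develops. Compatibility: P · Σ Lᵢ/(AᵢEᵢ) = δ_free.
Σ Lᵢ/(AᵢEᵢ) = 850/(2325×193×10³) + 625/(675×109×10³) = 1.039×10⁻⁵ mm/N.
So P = 2.637 / 1.039×10⁻⁵ = 253.8 kN, compressive.
For the stainless steel segment, free thermal change = 16.9×10⁻⁶×134×850 = 1.925 mm and elastic change from P = 253800×850/(2325×193×10³) = 0.4808 mm; these oppose, so the net change is 1.44 mm (segment lengthens).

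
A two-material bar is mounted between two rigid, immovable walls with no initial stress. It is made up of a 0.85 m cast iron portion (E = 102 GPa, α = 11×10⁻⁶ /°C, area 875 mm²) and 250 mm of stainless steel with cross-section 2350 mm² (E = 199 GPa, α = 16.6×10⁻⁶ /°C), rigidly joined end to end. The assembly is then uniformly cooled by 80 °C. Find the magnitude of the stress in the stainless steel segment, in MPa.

σ ≈ 45.7 MPa (tensile)

If the supports were absent, the total length change would be Σ αᵢΔT Lᵢ = 11×10⁻⁶×80×850 + 16.6×10⁻⁶×80×250 = 1.08 mm.
The walls prevent any net length change, so an axial force P (same in every segment) develops. Compatibility: P · Σ Lᵢ/(AᵢEᵢ) = δ_free.
The series flexibility is Σ Lᵢ/(AᵢEᵢ) = 850/(875×102×10³) + 250/(2350×199×10³) = 1.006×10⁻⁵ mm/N.
Hence P = δ_free / Σ(L/AE) = 1.08/1.006×10⁻⁵ = 107.4 kN (tensile).
σ_{stainless steel} = P / A = 107400 / 2350 = 45.69 MPa.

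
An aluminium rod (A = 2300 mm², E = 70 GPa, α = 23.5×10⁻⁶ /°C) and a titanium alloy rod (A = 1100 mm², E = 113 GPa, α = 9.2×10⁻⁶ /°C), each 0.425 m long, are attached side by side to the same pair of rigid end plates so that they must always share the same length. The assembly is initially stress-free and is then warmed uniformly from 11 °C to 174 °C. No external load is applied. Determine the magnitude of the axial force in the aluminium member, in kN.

Both members must finish at the same length. With the larger α, the aluminium tends to over-expand; the plates restrain it, putting the aluminium in compression and the titanium alloy in tension. With no external load the two internal forces are equal and opposite, magnitude P.
Setting the final lengths equal and cancelling L: (α₁ − α₂)ΔT = P/(A₁E₁) + P/(A₂E₂).
|α₁ − α₂|·ΔT = 14.3×10⁻⁶ × 163 = 0.002331.
1/(A₁E₁) + 1/(A₂E₂) = 1/(2300×70×10³) + 1/(1100×113×10³) = 1.426×10⁻⁸ N⁻¹.
So P = 0.002331 / 1.426×10⁻⁸ = 163.5 kN.

P ≈ 164 kN (compressive in the aluminium)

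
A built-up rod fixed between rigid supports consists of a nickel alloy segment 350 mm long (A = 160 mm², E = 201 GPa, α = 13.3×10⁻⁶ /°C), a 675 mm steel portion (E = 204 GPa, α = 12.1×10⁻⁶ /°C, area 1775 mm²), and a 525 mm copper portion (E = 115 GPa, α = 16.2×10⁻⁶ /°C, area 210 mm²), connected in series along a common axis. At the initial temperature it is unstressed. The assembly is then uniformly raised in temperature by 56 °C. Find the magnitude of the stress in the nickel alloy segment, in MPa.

σ ≈ 216 MPa (compressive)

Free thermal expansion of the whole bar: Σ αᵢΔT Lᵢ = 13.3×10⁻⁶×56×350 + 12.1×10⁻⁶×56×675 + 16.2×10⁻⁶×56×525 = 1.194 mm.
The rigid supports impose zero overall length change; the single axial force P common to all segments must satisfy P Σ Lᵢ/(AᵢEᵢ) = δ_free.
The series flexibility is Σ Lᵢ/(AᵢEᵢ) = 350/(160×201×10³) + 675/(1775×204×10³) + 525/(210×115×10³) = 3.449×10⁻⁵ mm/N.
Hence P = δ_free / Σ(L/AE) = 1.194/3.449×10⁻⁵ = 34.63 kN (compressive).
σ_{nickel alloy} = P / A = 34630 / 160 = 216.5 MPa.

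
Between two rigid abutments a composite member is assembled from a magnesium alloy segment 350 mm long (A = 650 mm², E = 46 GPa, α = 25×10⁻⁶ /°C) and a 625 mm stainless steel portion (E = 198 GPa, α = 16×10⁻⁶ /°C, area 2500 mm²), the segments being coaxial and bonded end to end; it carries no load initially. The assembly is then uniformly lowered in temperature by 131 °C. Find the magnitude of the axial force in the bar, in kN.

P ≈ 189 kN (tensile)

Free thermal contraction of the whole bar: Σ αᵢΔT Lᵢ = 25×10⁻⁶×131×350 + 16×10⁻⁶×131×625 = 2.456 mm.
The walls prevent any net length change, so an axial force P (same in every segment) develops. Compatibility: P · Σ Lᵢ/(AᵢEᵢ) = δ_free.
Σ Lᵢ/(AᵢEᵢ) = 350/(650×46×10³) + 625/(2500×198×10³) = 1.297×10⁻⁵ mm/N.
So P = 2.456 / 1.297×10⁻⁵ = 189.4 kN, tensile.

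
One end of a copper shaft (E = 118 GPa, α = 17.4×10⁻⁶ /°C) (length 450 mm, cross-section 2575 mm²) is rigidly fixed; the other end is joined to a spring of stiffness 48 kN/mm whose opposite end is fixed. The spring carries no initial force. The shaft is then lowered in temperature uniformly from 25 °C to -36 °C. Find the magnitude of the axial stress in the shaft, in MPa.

If the spring were absent the shaft would shorten by αΔT L = 17.4×10⁻⁶ × 61 × 450 = 0.4776 mm.
With a force P in the spring, the elastic change of the shaft is PL/(AE) and that of the spring is P/k; compatibility requires their sum to equal δ_free.
So P = δ_free / [L/(AE) + 1/k] = 0.4776 / [ 450/(2575×118×10³) + 1/(48×10³) ].
P = 0.4776 / 2.231×10⁻⁵ = 21400 N.
σ = P/A = 21400/2575 = 8.312 MPa.

σ ≈ 8.31 MPa (tensile)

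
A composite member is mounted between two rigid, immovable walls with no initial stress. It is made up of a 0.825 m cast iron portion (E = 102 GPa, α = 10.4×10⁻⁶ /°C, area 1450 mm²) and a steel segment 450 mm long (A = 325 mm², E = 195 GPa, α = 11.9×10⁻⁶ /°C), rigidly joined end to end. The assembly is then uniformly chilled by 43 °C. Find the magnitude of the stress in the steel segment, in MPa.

With the walls removed the bar would change length by δ_free = Σ αᵢΔT Lᵢ = 10.4×10⁻⁶×43×825 + 11.9×10⁻⁶×43×450 = 0.5992 mm.
Since the ends are fixed, an axial force P builds up, equal in every segment, with P · Σ Lᵢ/(AᵢEᵢ) = δ_free.
Σ Lᵢ/(AᵢEᵢ) = 825/(1450×102×10³) + 450/(325×195×10³) = 1.268×10⁻⁵ mm/N.
P = 0.5992 / 1.268×10⁻⁵ = 47260 N = 47.26 kN, tensile.
σ_{steel} = P / A = 47260 / 325 = 145.4 MPa.

σ ≈ 145 MPa (tensile)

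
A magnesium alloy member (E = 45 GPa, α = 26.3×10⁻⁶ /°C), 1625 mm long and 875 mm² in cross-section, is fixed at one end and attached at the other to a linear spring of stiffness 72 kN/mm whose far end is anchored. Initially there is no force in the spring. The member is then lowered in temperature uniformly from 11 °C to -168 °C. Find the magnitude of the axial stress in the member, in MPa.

σ ≈ 159 MPa (tensile)

If the spring were absent the member would shorten by αΔT L = 26.3×10⁻⁶ × 179 × 1625 = 7.65 mm.
Let P be the tensile force in the spring. The member extends elastically by PL/(AE) and the spring stretches by P/k; together these equal δ_free.
So P = δ_free / [L/(AE) + 1/k] = 7.65 / [ 1625/(875×45×10³) + 1/(72×10³) ].
P = 7.65 / 5.516×10⁻⁵ = 138700 N.
σ = P/A = 138700/875 = 158.5 MPa.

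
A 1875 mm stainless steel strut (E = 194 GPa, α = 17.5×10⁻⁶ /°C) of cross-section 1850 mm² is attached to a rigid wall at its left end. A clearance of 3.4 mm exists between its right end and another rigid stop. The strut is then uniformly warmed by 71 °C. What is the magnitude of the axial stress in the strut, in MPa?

σ ≈ 0 MPa

Unrestrained expansion: δ_free = αΔT L = 17.5×10⁻⁶ × 71 × 1875 = 2.33 mm.
Since δ_free = 2.33 mm is less than the 3.4 mm gap, the strut never touches the wall. No axial force develops.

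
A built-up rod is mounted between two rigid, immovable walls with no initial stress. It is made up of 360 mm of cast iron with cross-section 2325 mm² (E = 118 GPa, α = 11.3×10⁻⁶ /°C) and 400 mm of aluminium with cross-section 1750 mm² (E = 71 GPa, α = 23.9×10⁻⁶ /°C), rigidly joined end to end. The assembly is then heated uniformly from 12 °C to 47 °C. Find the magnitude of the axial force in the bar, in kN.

P ≈ 105 kN (compressive)

With the walls removed the bar would change length by δ_free = Σ αᵢΔT Lᵢ = 11.3×10⁻⁶×35×360 + 23.9×10⁻⁶×35×400 = 0.477 mm.
Since the ends are fixed, an axial force P builds up, equal in every segment, with P · Σ Lᵢ/(AᵢEᵢ) = δ_free.
The series flexibility is Σ Lᵢ/(AᵢEᵢ) = 360/(2325×118×10³) + 400/(1750×71×10³) = 4.532×10⁻⁶ mm/N.
So P = 0.477 / 4.532×10⁻⁶ = 105.3 kN, compressive.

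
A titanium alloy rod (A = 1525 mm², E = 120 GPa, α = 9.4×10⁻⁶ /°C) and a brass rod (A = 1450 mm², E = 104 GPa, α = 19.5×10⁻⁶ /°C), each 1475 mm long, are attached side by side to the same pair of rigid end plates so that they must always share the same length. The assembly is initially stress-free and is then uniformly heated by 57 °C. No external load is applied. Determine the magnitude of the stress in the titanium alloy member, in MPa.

Both members must finish at the same length. With the larger α, the brass tends to over-expand; the plates restrain it, putting the brass in compression and the titanium alloy in tension. With no external load the two internal forces are equal and opposite, magnitude P.
Setting the final lengths equal and cancelling L: (α₁ − α₂)ΔT = P/(A₁E₁) + P/(A₂E₂).
|α₁ − α₂|·ΔT = 10.1×10⁻⁶ × 57 = 0.0005757.
1/(A₁E₁) + 1/(A₂E₂) = 1/(1525×120×10³) + 1/(1450×104×10³) = 1.21×10⁻⁸ N⁻¹.
P = 0.0005757 / 1.21×10⁻⁸ = 47600 N = 47.6 kN.
σ_{titanium alloy} = P/A₁ = 47600/1525 = 31.21 MPa, tensile.

σ ≈ 31.2 MPa (tensile)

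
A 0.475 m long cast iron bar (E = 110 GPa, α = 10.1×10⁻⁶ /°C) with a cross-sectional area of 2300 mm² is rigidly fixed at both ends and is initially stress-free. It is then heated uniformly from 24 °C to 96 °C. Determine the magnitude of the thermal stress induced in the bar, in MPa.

σ ≈ 80 MPa (compressive)

Because both ends are immovable the net strain is zero, and the suppressed thermal strain is αΔT = 10.1×10⁻⁶ × 72 = 727.2×10⁻⁶.
σ = EαΔT = 110×10³ × 10.1×10⁻⁶ × 72 = 79.99 MPa (compressive; the bar is trying to expand).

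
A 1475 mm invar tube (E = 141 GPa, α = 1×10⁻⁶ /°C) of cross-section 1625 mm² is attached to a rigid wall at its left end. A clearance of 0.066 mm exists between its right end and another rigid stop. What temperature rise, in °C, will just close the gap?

The gap closes when αΔT L = 0.066 mm, since the tube is still unstressed at that instant.
So ΔT = g/(αL) = 0.066/(1×10⁻⁶ × 1475) = 44.75 °C.

ΔT ≈ 44.7 °C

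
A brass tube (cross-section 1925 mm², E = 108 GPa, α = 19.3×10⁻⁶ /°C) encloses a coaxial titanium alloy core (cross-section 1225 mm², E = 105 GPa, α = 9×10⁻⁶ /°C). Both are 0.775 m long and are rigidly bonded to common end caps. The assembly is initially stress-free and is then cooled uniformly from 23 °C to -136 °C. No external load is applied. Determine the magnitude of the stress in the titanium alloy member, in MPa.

The brass has the larger α, so on cooling it would change length more than the titanium alloy if both were free. The rigid plates force a common final length, so the brass is put into tension and the titanium alloy into compression, with equal and opposite forces P (no external load).
Setting the final lengths equal and cancelling L: (α₁ − α₂)ΔT = P/(A₁E₁) + P/(A₂E₂).
|α₁ − α₂|·ΔT = 10.3×10⁻⁶ × 159 = 0.001638.
1/(A₁E₁) + 1/(A₂E₂) = 1/(1925×108×10³) + 1/(1225×105×10³) = 1.258×10⁻⁸ N⁻¹.
So P = 0.001638 / 1.258×10⁻⁸ = 130.1 kN.
σ_{titanium alloy} = P/A₂ = 130100/1225 = 106.2 MPa, compressive.

σ ≈ 106 MPa (compressive)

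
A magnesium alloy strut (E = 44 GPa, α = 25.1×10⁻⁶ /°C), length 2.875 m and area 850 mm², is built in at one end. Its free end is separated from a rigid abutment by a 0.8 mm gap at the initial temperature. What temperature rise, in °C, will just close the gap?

ΔT ≈ 11.1 °C

The gap closes when αΔT L = 0.8 mm, since the strut is still unstressed at that instant.
ΔT = 0.8 / (25.1×10⁻⁶ × 2875) = 11.09 °C.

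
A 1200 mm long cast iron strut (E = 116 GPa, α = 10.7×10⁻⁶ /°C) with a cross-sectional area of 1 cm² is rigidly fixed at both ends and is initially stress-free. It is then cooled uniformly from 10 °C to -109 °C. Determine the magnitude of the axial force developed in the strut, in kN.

The ends cannot move, so σ = EαΔT = 116×10³ × 10.7×10⁻⁶ × 119 = 147.7 MPa.
Axial force P = σA = 147.7 × 100 = 14770 N = 14.77 kN, tensile.

P ≈ 14.8 kN (tensile)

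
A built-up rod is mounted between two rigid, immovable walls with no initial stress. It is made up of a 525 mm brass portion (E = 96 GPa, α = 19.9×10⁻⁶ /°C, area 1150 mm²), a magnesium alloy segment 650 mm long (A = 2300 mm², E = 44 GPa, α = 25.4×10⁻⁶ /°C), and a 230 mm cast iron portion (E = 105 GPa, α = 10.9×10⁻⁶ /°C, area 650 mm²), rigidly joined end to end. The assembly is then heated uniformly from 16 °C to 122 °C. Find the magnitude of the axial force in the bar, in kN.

P ≈ 215 kN (compressive)

With the walls removed the bar would change length by δ_free = Σ αᵢΔT Lᵢ = 19.9×10⁻⁶×106×525 + 25.4×10⁻⁶×106×650 + 10.9×10⁻⁶×106×230 = 3.123 mm.
The walls prevent any net length change, so an axial force P (same in every segment) develops. Compatibility: P · Σ Lᵢ/(AᵢEᵢ) = δ_free.
Σ Lᵢ/(AᵢEᵢ) = 525/(1150×96×10³) + 650/(2300×44×10³) + 230/(650×105×10³) = 1.455×10⁻⁵ mm/N.
So P = 3.123 / 1.455×10⁻⁵ = 214.7 kN, compressive.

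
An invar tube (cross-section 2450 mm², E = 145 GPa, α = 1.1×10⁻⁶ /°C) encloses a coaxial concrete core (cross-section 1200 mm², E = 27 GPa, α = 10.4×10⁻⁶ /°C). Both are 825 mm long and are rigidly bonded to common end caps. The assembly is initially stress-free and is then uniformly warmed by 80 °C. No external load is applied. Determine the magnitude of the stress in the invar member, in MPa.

σ ≈ 9.02 MPa (tensile)

Equilibrium of a rigid end plate with no external load gives equal and opposite internal forces ±P in the two members. Since α_{concrete} > α_{invar}, heating drives the concrete into compression and the invar into tension.
Compatibility of the two members (thermal + elastic change equal): (α₁ − α₂)ΔT = P·[1/(A₁E₁) + 1/(A₂E₂)].
|α₁ − α₂|·ΔT = 9.3×10⁻⁶ × 80 = 0.000744.
1/(A₁E₁) + 1/(A₂E₂) = 1/(2450×145×10³) + 1/(1200×27×10³) = 3.368×10⁻⁸ N⁻¹.
So P = 0.000744 / 3.368×10⁻⁸ = 22.09 kN.
σ_{invar} = P/A₁ = 22090/2450 = 9.017 MPa, tensile.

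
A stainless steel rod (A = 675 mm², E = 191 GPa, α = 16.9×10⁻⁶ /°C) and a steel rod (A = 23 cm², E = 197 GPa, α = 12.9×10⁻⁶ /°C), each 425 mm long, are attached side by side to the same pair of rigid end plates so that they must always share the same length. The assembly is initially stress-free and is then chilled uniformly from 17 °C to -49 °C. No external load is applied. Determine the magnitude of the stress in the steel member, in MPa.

σ ≈ 11.5 MPa (compressive)

Equilibrium of a rigid end plate with no external load gives equal and opposite internal forces ±P in the two members. Since α_{stainless steel} > α_{steel}, cooling drives the stainless steel into tension and the steel into compression.
Setting the final lengths equal and cancelling L: (α₁ − α₂)ΔT = P/(A₁E₁) + P/(A₂E₂).
|α₁ − α₂|·ΔT = 4×10⁻⁶ × 66 = 0.000264.
1/(A₁E₁) + 1/(A₂E₂) = 1/(675×191×10³) + 1/(2300×197×10³) = 9.963×10⁻⁹ N⁻¹.
So P = 0.000264 / 9.963×10⁻⁹ = 26.5 kN.
σ_{steel} = P/A₂ = 26500/2300 = 11.52 MPa, compressive.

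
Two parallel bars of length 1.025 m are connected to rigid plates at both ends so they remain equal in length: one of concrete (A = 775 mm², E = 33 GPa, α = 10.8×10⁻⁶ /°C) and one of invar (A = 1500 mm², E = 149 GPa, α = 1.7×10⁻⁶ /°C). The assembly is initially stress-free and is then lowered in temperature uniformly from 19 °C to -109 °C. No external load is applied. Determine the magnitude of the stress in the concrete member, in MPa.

The concrete has the larger α, so on cooling it would change length more than the invar if both were free. The rigid plates force a common final length, so the concrete is put into tension and the invar into compression, with equal and opposite forces P (no external load).
Compatibility of the two members (thermal + elastic change equal): (α₁ − α₂)ΔT = P·[1/(A₁E₁) + 1/(A₂E₂)].
|α₁ − α₂|·ΔT = 9.1×10⁻⁶ × 128 = 0.001165.
1/(A₁E₁) + 1/(A₂E₂) = 1/(775×33×10³) + 1/(1500×149×10³) = 4.357×10⁻⁸ N⁻¹.
So P = 0.001165 / 4.357×10⁻⁸ = 26.73 kN.
σ_{concrete} = P/A₁ = 26730/775 = 34.49 MPa, tensile.

σ ≈ 34.5 MPa (tensile)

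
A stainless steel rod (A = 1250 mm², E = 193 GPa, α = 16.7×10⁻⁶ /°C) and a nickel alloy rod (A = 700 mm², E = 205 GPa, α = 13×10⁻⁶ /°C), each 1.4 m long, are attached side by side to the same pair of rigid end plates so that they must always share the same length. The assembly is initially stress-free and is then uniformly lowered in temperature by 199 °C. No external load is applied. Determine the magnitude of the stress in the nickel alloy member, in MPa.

The stainless steel has the larger α, so on cooling it would change length more than the nickel alloy if both were free. The rigid plates force a common final length, so the stainless steel is put into tension and the nickel alloy into compression, with equal and opposite forces P (no external load).
Compatibility of the two members (thermal + elastic change equal): (α₁ − α₂)ΔT = P·[1/(A₁E₁) + 1/(A₂E₂)].
|α₁ − α₂|·ΔT = 3.7×10⁻⁶ × 199 = 0.0007363.
1/(A₁E₁) + 1/(A₂E₂) = 1/(1250×193×10³) + 1/(700×205×10³) = 1.111×10⁻⁸ N⁻¹.
P = 0.0007363 / 1.111×10⁻⁸ = 66250 N = 66.25 kN.
σ_{nickel alloy} = P/A₂ = 66250/700 = 94.64 MPa, compressive.

σ ≈ 94.6 MPa (compressive)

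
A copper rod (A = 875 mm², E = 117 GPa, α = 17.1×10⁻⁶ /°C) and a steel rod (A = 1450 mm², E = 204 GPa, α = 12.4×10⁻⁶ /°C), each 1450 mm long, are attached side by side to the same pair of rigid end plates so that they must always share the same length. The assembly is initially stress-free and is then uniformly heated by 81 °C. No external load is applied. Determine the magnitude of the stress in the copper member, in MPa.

The copper has the larger α, so on heating it would change length more than the steel if both were free. The rigid plates force a common final length, so the copper is put into compression and the steel into tension, with equal and opposite forces P (no external load).
Compatibility of the two members (thermal + elastic change equal): (α₁ − α₂)ΔT = P·[1/(A₁E₁) + 1/(A₂E₂)].
|α₁ − α₂|·ΔT = 4.7×10⁻⁶ × 81 = 0.0003807.
1/(A₁E₁) + 1/(A₂E₂) = 1/(875×117×10³) + 1/(1450×204×10³) = 1.315×10⁻⁸ N⁻¹.
P = 0.0003807 / 1.315×10⁻⁸ = 28950 N = 28.95 kN.
σ_{copper} = P/A₁ = 28950/875 = 33.09 MPa, compressive.

σ ≈ 33.1 MPa (compressive)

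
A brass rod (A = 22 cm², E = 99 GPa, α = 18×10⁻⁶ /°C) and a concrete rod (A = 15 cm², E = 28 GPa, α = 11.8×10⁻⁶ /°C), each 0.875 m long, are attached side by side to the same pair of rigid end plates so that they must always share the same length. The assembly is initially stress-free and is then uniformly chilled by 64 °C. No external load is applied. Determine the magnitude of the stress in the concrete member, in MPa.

Equilibrium of a rigid end plate with no external load gives equal and opposite internal forces ±P in the two members. Since α_{brass} > α_{concrete}, cooling drives the brass into tension and the concrete into compression.
Compatibility of the two members (thermal + elastic change equal): (α₁ − α₂)ΔT = P·[1/(A₁E₁) + 1/(A₂E₂)].
|α₁ − α₂|·ΔT = 6.2×10⁻⁶ × 64 = 0.0003968.
1/(A₁E₁) + 1/(A₂E₂) = 1/(2200×99×10³) + 1/(1500×28×10³) = 2.84×10⁻⁸ N⁻¹.
So P = 0.0003968 / 2.84×10⁻⁸ = 13.97 kN.
σ_{concrete} = P/A₂ = 13970/1500 = 9.314 MPa, compressive.

σ ≈ 9.31 MPa (compressive)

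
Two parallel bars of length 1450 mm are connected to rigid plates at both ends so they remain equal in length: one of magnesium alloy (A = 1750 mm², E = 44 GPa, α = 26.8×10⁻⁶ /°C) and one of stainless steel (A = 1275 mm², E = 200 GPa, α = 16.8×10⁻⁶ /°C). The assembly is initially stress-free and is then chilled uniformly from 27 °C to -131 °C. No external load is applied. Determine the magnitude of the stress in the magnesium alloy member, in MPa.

σ ≈ 53.4 MPa (tensile)

The magnesium alloy has the larger α, so on cooling it would change length more than the stainless steel if both were free. The rigid plates force a common final length, so the magnesium alloy is put into tension and the stainless steel into compression, with equal and opposite forces P (no external load).
Compatibility of the two members (thermal + elastic change equal): (α₁ − α₂)ΔT = P·[1/(A₁E₁) + 1/(A₂E₂)].
|α₁ − α₂|·ΔT = 10×10⁻⁶ × 158 = 0.00158.
1/(A₁E₁) + 1/(A₂E₂) = 1/(1750×44×10³) + 1/(1275×200×10³) = 1.691×10⁻⁸ N⁻¹.
So P = 0.00158 / 1.691×10⁻⁸ = 93.44 kN.
σ_{magnesium alloy} = P/A₁ = 93440/1750 = 53.4 MPa, tensile.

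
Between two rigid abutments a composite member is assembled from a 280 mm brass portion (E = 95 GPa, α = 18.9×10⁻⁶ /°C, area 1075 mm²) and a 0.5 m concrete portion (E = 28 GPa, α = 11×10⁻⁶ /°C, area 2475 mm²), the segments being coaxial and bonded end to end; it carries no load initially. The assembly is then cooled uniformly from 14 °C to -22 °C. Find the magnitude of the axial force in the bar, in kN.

P ≈ 39 kN (tensile)

If the supports were absent, the total length change would be Σ αᵢΔT Lᵢ = 18.9×10⁻⁶×36×280 + 11×10⁻⁶×36×500 = 0.3885 mm.
Since the ends are fixed, an axial force P builds up, equal in every segment, with P · Σ Lᵢ/(AᵢEᵢ) = δ_free.
The series flexibility is Σ Lᵢ/(AᵢEᵢ) = 280/(1075×95×10³) + 500/(2475×28×10³) = 9.957×10⁻⁶ mm/N.
Hence P = δ_free / Σ(L/AE) = 0.3885/9.957×10⁻⁶ = 39.02 kN (tensile).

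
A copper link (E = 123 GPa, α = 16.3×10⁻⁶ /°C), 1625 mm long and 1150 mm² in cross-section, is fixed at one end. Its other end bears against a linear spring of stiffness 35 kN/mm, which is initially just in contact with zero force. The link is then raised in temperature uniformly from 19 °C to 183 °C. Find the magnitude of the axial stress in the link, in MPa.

Free thermal expansion: δ_free = αΔT L = 16.3×10⁻⁶ × 164 × 1625 = 4.344 mm.
With a force P in the spring, the elastic change of the link is PL/(AE) and that of the spring is P/k; compatibility requires their sum to equal δ_free.
P [ L/(AE) + 1/k ] = δ_free → P [ 1625/(1150×123×10³) + 1/(35×10³) ] = 4.344.
P = 4.344 / 4.006×10⁻⁵ = 108400 N.
σ = P/A = 108400/1150 = 94.29 MPa.

σ ≈ 94.3 MPa (compressive)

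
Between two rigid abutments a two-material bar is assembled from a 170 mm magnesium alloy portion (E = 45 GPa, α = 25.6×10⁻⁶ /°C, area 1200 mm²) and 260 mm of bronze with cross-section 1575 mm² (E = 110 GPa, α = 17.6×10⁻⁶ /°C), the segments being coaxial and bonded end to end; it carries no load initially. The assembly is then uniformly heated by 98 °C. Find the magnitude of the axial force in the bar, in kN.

P ≈ 188 kN (compressive)

With the walls removed the bar would change length by δ_free = Σ αᵢΔT Lᵢ = 25.6×10⁻⁶×98×170 + 17.6×10⁻⁶×98×260 = 0.8749 mm.
Since the ends are fixed, an axial force P builds up, equal in every segment, with P · Σ Lᵢ/(AᵢEᵢ) = δ_free.
The series flexibility is Σ Lᵢ/(AᵢEᵢ) = 170/(1200×45×10³) + 260/(1575×110×10³) = 4.649×10⁻⁶ mm/N.
So P = 0.8749 / 4.649×10⁻⁶ = 188.2 kN, compressive.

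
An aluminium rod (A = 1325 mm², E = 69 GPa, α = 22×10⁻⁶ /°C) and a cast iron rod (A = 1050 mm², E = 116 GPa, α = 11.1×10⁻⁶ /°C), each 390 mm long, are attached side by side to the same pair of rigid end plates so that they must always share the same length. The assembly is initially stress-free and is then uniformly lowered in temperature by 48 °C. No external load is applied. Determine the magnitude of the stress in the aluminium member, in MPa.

Equilibrium of a rigid end plate with no external load gives equal and opposite internal forces ±P in the two members. Since α_{aluminium} > α_{cast iron}, cooling drives the aluminium into tension and the cast iron into compression.
Equating the net (thermal + elastic) strains gives |α₁ − α₂|·ΔT = P·[1/(A₁E₁) + 1/(A₂E₂)].
|α₁ − α₂|·ΔT = 10.9×10⁻⁶ × 48 = 0.0005232.
1/(A₁E₁) + 1/(A₂E₂) = 1/(1325×69×10³) + 1/(1050×116×10³) = 1.915×10⁻⁸ N⁻¹.
P = 0.0005232 / 1.915×10⁻⁸ = 27320 N = 27.32 kN.
σ_{aluminium} = P/A₁ = 27320/1325 = 20.62 MPa, tensile.

σ ≈ 20.6 MPa (tensile)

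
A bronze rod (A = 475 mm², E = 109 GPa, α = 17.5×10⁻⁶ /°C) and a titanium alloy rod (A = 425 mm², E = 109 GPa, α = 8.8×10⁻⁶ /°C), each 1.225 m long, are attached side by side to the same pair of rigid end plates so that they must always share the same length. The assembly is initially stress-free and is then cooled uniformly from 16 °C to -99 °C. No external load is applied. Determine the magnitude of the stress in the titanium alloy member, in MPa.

σ ≈ 57.6 MPa (compressive)

The bronze has the larger α, so on cooling it would change length more than the titanium alloy if both were free. The rigid plates force a common final length, so the bronze is put into tension and the titanium alloy into compression, with equal and opposite forces P (no external load).
Compatibility of the two members (thermal + elastic change equal): (α₁ − α₂)ΔT = P·[1/(A₁E₁) + 1/(A₂E₂)].
|α₁ − α₂|·ΔT = 8.7×10⁻⁶ × 115 = 0.001.
1/(A₁E₁) + 1/(A₂E₂) = 1/(475×109×10³) + 1/(425×109×10³) = 4.09×10⁻⁸ N⁻¹.
So P = 0.001 / 4.09×10⁻⁸ = 24.46 kN.
σ_{titanium alloy} = P/A₂ = 24460/425 = 57.56 MPa, compressive.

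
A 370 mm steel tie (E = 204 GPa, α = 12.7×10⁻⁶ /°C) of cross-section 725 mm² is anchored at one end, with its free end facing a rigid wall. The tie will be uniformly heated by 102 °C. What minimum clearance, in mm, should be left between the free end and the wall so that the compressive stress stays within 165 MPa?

With no wall the tie would lengthen by αΔT L = 12.7×10⁻⁶ × 102 × 370 = 0.4793 mm.
A stress of 165 MPa corresponds to the wall pushing the tie back by σL/E = 165×370/(204×10³) = 0.2993 mm.
So the gap has to take up the difference, g_min = δ_free − σL/E = 0.4793 − 0.2993 = 0.18 mm.

g ≈ 0.18 mm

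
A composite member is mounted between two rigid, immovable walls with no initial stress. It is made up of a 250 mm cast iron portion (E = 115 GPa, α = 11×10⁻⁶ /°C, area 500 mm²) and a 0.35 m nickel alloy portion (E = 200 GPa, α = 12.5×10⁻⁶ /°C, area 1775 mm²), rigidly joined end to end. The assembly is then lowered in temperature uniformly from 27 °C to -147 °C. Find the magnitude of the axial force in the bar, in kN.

P ≈ 232 kN (tensile)

If the supports were absent, the total length change would be Σ αᵢΔT Lᵢ = 11×10⁻⁶×174×250 + 12.5×10⁻⁶×174×350 = 1.24 mm.
Since the ends are fixed, an axial force P builds up, equal in every segment, with P · Σ Lᵢ/(AᵢEᵢ) = δ_free.
The series flexibility is Σ Lᵢ/(AᵢEᵢ) = 250/(500×115×10³) + 350/(1775×200×10³) = 5.334×10⁻⁶ mm/N.
P = 1.24 / 5.334×10⁻⁶ = 232400 N = 232.4 kN, tensile.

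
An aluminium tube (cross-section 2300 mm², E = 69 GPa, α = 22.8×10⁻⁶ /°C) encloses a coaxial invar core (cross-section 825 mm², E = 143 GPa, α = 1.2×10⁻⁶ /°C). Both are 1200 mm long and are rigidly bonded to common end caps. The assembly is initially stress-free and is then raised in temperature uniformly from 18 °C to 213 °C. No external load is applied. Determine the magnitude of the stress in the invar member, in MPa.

σ ≈ 345 MPa (tensile)

The aluminium has the larger α, so on heating it would change length more than the invar if both were free. The rigid plates force a common final length, so the aluminium is put into compression and the invar into tension, with equal and opposite forces P (no external load).
Equating the net (thermal + elastic) strains gives |α₁ − α₂|·ΔT = P·[1/(A₁E₁) + 1/(A₂E₂)].
|α₁ − α₂|·ΔT = 21.6×10⁻⁶ × 195 = 0.004212.
1/(A₁E₁) + 1/(A₂E₂) = 1/(2300×69×10³) + 1/(825×143×10³) = 1.478×10⁻⁸ N⁻¹.
So P = 0.004212 / 1.478×10⁻⁸ = 285 kN.
σ_{invar} = P/A₂ = 285000/825 = 345.5 MPa, tensile.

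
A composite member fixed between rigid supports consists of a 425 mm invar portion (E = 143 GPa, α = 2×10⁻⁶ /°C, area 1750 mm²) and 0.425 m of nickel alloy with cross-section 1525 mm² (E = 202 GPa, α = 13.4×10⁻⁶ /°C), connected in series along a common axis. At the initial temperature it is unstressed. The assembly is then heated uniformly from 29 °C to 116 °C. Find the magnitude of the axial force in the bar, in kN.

P ≈ 185 kN (compressive)

If the supports were absent, the total length change would be Σ αᵢΔT Lᵢ = 2×10⁻⁶×87×425 + 13.4×10⁻⁶×87×425 = 0.5694 mm.
Since the ends are fixed, an axial force P builds up, equal in every segment, with P · Σ Lᵢ/(AᵢEᵢ) = δ_free.
Σ Lᵢ/(AᵢEᵢ) = 425/(1750×143×10³) + 425/(1525×202×10³) = 3.078×10⁻⁶ mm/N.
So P = 0.5694 / 3.078×10⁻⁶ = 185 kN, compressive.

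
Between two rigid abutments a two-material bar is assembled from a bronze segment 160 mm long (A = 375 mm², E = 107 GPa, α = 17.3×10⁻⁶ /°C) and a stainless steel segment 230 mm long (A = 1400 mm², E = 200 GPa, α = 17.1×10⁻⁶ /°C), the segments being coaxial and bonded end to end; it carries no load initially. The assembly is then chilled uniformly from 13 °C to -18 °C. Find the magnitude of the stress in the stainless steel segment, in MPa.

σ ≈ 30.9 MPa (tensile)

Free thermal contraction of the whole bar: Σ αᵢΔT Lᵢ = 17.3×10⁻⁶×31×160 + 17.1×10⁻⁶×31×230 = 0.2077 mm.
The walls prevent any net length change, so an axial force P (same in every segment) develops. Compatibility: P · Σ Lᵢ/(AᵢEᵢ) = δ_free.
The series flexibility is Σ Lᵢ/(AᵢEᵢ) = 160/(375×107×10³) + 230/(1400×200×10³) = 4.809×10⁻⁶ mm/N.
So P = 0.2077 / 4.809×10⁻⁶ = 43.2 kN, tensile.
σ_{stainless steel} = P / A = 43200 / 1400 = 30.85 MPa.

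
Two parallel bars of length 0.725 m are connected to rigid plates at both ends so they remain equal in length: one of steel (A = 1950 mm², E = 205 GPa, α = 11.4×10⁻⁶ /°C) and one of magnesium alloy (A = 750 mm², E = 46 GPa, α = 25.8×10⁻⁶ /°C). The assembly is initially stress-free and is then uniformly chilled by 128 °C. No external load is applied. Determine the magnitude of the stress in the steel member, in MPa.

σ ≈ 30 MPa (compressive)

The magnesium alloy has the larger α, so on cooling it would change length more than the steel if both were free. The rigid plates force a common final length, so the magnesium alloy is put into tension and the steel into compression, with equal and opposite forces P (no external load).
Setting the final lengths equal and cancelling L: (α₁ − α₂)ΔT = P/(A₁E₁) + P/(A₂E₂).
|α₁ − α₂|·ΔT = 14.4×10⁻⁶ × 128 = 0.001843.
1/(A₁E₁) + 1/(A₂E₂) = 1/(1950×205×10³) + 1/(750×46×10³) = 3.149×10⁻⁸ N⁻¹.
So P = 0.001843 / 3.149×10⁻⁸ = 58.54 kN.
σ_{steel} = P/A₁ = 58540/1950 = 30.02 MPa, compressive.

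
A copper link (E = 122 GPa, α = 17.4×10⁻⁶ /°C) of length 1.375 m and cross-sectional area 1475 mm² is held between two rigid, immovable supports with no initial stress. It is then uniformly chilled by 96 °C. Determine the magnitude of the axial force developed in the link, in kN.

P ≈ 301 kN (tensile)

Full restraint means ε = 0, so the stress is σ = EαΔT = 122×10³ × 17.4×10⁻⁶ × 96 = 203.8 MPa.
Then P = σA = 203.8 × 1475 mm² = 300.6 kN, tensile.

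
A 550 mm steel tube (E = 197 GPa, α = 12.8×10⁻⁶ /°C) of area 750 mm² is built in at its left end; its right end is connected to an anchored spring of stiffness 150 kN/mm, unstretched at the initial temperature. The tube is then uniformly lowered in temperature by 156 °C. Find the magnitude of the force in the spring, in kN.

If the spring were absent the tube would shorten by αΔT L = 12.8×10⁻⁶ × 156 × 550 = 1.098 mm.
With a force P in the spring, the elastic change of the tube is PL/(AE) and that of the spring is P/k; compatibility requires their sum to equal δ_free.
So P = δ_free / [L/(AE) + 1/k] = 1.098 / [ 550/(750×197×10³) + 1/(150×10³) ].
P = 1.098 / 1.039×10⁻⁵ = 105700 N.

P ≈ 106 kN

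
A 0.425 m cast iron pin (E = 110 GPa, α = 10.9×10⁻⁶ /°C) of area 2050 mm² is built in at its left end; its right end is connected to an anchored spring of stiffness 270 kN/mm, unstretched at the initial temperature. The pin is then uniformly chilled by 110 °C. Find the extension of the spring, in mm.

δ ≈ 0.338 mm

Free thermal contraction: δ_free = αΔT L = 10.9×10⁻⁶ × 110 × 425 = 0.5096 mm.
With a force P in the spring, the elastic change of the pin is PL/(AE) and that of the spring is P/k; compatibility requires their sum to equal δ_free.
So P = δ_free / [L/(AE) + 1/k] = 0.5096 / [ 425/(2050×110×10³) + 1/(270×10³) ].
P = 0.5096 / 5.588×10⁻⁶ = 91180 N.
Spring extension = P/k = 91180/(270×10³) = 0.3377 mm.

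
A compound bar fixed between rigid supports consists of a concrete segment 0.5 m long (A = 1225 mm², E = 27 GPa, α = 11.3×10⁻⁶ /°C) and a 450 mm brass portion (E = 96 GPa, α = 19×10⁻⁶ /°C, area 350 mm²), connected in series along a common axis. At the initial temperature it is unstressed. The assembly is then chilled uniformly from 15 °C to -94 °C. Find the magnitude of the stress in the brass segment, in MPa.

σ ≈ 155 MPa (tensile)

With the walls removed the bar would change length by δ_free = Σ αᵢΔT Lᵢ = 11.3×10⁻⁶×109×500 + 19×10⁻⁶×109×450 = 1.548 mm.
The walls prevent any net length change, so an axial force P (same in every segment) develops. Compatibility: P · Σ Lᵢ/(AᵢEᵢ) = δ_free.
The series flexibility is Σ Lᵢ/(AᵢEᵢ) = 500/(1225×27×10³) + 450/(350×96×10³) = 2.851×10⁻⁵ mm/N.
So P = 1.548 / 2.851×10⁻⁵ = 54.29 kN, tensile.
σ_{brass} = P / A = 54290 / 350 = 155.1 MPa.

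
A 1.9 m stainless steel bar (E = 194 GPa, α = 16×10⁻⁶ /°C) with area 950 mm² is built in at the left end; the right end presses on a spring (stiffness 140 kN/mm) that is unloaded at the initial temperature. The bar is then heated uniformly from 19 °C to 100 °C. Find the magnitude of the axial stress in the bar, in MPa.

σ ≈ 149 MPa (compressive)

If the spring were absent the bar would lengthen by αΔT L = 16×10⁻⁶ × 81 × 1900 = 2.462 mm.
With a force P in the spring, the elastic change of the bar is PL/(AE) and that of the spring is P/k; compatibility requires their sum to equal δ_free.
P [ L/(AE) + 1/k ] = δ_free → P [ 1900/(950×194×10³) + 1/(140×10³) ] = 2.462.
P = 2.462 / 1.745×10⁻⁵ = 141100 N.
σ = P/A = 141100/950 = 148.5 MPa.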